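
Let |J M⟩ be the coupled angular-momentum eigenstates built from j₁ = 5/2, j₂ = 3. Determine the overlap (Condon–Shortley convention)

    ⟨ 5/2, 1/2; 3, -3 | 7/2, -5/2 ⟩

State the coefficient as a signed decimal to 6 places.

j₁+j₂−J=2  J+j₁−j₂=3  J−j₁+j₂=4  j₁+j₂+J+1=10
(j₁±m₁, j₂±m₂, J±M) = (3,2,0,6,1,6)
P² = 27648/7
sum k=0..0:
  [0] +1/96 = 1/96
S = 1/96
C² = P²·S² = 3/7 ; C = +0.654654

+√(3/7) = +0.654654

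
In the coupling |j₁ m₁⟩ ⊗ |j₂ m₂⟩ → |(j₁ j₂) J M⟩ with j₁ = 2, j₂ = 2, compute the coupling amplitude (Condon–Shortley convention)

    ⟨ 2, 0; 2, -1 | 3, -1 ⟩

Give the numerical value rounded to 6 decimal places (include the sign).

j₁+j₂−J=1  J+j₁−j₂=3  J−j₁+j₂=3  j₁+j₂+J+1=8
(j₁±m₁, j₂±m₂, J±M) = (2,2,1,3,2,4)
P² = 36/5
sum k=0..1:
  [0] +1/4 = 1/4
  [1] −1/12 = -1/12
S = 1/6
C² = P²·S² = 1/5 ; C = +0.447214

+0.447214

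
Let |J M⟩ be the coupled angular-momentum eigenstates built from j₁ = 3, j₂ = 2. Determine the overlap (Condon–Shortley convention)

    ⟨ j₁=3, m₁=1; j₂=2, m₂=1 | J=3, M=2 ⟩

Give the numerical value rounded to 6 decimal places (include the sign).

-0.500000

triangle: 2!*4!*2!/9! = 96/362880
(j±m)!: 4!*2!*3!*1!*5!*1! = 34560
prefactor² = (2J+1)*Δ*N² = 64
  k=1: −1/(1!*1!*1!*2!*3!*0!) = -1/12
  k=2: +1/(2!*0!*0!*1!*4!*1!) = 1/48
Σ = -1/16  ⇒  CG² = 64*(-1/16)² = 1/4
CG = −√(1/4) = -0.500000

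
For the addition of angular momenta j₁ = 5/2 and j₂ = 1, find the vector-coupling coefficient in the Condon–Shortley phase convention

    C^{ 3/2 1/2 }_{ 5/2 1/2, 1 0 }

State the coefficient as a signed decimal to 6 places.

-0.632456  (= −√(2/5))

√[4·2!3!0!/6! · 3!2!1!1!2!1!] = √(8/5)
  +(−1)^1/∏(1,1,1,0,2,0)! = -1/2  (running -1/2)
⟨..|..⟩ = √(8/5)·(-1/2) = -0.632456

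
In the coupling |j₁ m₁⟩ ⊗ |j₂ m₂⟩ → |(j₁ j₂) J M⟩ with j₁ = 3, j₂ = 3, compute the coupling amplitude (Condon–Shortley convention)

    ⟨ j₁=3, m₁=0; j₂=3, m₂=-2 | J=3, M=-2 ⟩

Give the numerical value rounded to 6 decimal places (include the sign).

√[7·3!3!3!/10! · 3!3!1!5!1!5!] = √(216)
  +(−1)^0/∏(0,3,3,1,0,2)! = 1/72  (running 1/72)
  +(−1)^1/∏(1,2,2,0,1,3)! = -1/24  (running -1/36)
⟨..|..⟩ = √(216)·(-1/36) = -0.408248

-0.408248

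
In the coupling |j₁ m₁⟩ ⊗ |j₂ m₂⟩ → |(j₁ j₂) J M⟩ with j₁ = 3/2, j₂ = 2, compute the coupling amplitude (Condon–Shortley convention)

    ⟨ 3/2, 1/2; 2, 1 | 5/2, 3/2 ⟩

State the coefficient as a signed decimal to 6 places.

-0.169031

triangle: 1!·2!·3!/7! = 12/5040
(j±m)!: 2!·1!·3!·1!·4!·1! = 288
prefactor² = (2J+1)·Δ·N² = 144/35
  k=0: +1/(0!·1!·1!·3!·1!·0!) = 1/6
  k=1: −1/(1!·0!·0!·2!·2!·1!) = -1/4
Σ = -1/12  ⇒  CG² = 144/35·(-1/12)² = 1/35
CG = −√(1/35) = -0.169031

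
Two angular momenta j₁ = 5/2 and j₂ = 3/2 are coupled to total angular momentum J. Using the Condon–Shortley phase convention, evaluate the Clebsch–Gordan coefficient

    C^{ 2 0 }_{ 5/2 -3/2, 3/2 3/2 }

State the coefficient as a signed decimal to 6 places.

√[5·2!3!1!/7! · 1!4!3!0!2!2!] = √(48/7)
  +(−1)^2/∏(2,0,2,1,1,0)! = 1/4  (running 1/4)
⟨..|..⟩ = √(48/7)·(1/4) = +0.654654

+0.654654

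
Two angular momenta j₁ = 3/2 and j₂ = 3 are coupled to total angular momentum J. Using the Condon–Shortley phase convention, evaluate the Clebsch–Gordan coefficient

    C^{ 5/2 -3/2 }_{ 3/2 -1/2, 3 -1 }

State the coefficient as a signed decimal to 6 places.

j₁+j₂−J=2  J+j₁−j₂=1  J−j₁+j₂=4  j₁+j₂+J+1=8
(j₁±m₁, j₂±m₂, J±M) = (1,2,2,4,1,4)
P² = 576/35
sum k=1..2:
  [1] −1/6 = -1/6
  [2] +1/48 = 1/48
S = -7/48
C² = P²·S² = 7/20 ; C = -0.591608

-0.591608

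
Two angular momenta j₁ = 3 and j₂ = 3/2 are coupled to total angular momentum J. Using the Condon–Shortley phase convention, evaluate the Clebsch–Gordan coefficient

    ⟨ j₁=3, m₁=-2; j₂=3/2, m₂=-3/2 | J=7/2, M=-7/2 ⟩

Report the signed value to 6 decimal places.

+0.577350

√[8·1!5!2!/9! · 1!5!0!3!0!7!] = √(19200)
  +(−1)^0/∏(0,1,5,0,0,2)! = 1/240  (running 1/240)
⟨..|..⟩ = √(19200)·(1/240) = +0.577350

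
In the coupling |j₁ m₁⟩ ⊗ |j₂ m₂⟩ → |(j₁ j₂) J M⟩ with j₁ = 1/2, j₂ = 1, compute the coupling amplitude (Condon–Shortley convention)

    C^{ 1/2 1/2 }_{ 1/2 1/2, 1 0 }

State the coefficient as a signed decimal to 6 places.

j₁+j₂−J=1  J+j₁−j₂=0  J−j₁+j₂=1  j₁+j₂+J+1=3
(j₁±m₁, j₂±m₂, J±M) = (1,0,1,1,1,0)
P² = 1/3
sum k=0..0:
  [0] +1/1 = 1
S = 1
C² = P²·S² = 1/3 ; C = +0.577350

+0.577350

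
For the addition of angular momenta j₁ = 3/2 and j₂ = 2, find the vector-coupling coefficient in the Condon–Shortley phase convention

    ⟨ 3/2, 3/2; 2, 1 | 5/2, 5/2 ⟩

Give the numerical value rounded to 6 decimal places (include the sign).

+0.654654

√[6·1!2!3!/7! · 3!0!3!1!5!0!] = √(432/7)
  +(−1)^0/∏(0,1,0,3,2,0)! = 1/12  (running 1/12)
⟨..|..⟩ = √(432/7)·(1/12) = +0.654654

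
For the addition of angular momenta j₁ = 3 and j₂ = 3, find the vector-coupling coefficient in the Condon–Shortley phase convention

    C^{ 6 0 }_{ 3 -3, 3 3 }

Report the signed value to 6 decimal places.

+0.032898

j₁+j₂−J=0  J+j₁−j₂=6  J−j₁+j₂=6  j₁+j₂+J+1=13
(j₁±m₁, j₂±m₂, J±M) = (0,6,6,0,6,6)
P² = 22394880000/77
sum k=0..0:
  [0] +1/518400 = 1/518400
S = 1/518400
C² = P²·S² = 1/924 ; C = +0.032898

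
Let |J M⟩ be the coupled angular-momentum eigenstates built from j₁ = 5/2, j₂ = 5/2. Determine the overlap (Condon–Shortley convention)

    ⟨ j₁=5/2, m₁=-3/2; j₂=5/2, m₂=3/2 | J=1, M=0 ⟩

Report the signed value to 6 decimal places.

−√(9/70) ≈ -0.358569

√[3·4!1!1!/7! · 1!4!4!1!1!1!] = √(288/35)
  +(−1)^3/∏(3,1,1,1,0,0)! = -1/6  (running -1/6)
  +(−1)^4/∏(4,0,0,0,1,1)! = 1/24  (running -1/8)
⟨..|..⟩ = √(288/35)·(-1/8) = -0.358569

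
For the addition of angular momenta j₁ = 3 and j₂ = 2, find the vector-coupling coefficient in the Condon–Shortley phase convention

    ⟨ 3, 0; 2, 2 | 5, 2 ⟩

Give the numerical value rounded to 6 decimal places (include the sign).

√[11·0!6!4!/11! · 3!3!4!0!7!3!] = √(124416)
  +(−1)^0/∏(0,0,3,4,3,0)! = 1/864  (running 1/864)
⟨..|..⟩ = √(124416)·(1/864) = +0.408248

+√(1/6) = +0.408248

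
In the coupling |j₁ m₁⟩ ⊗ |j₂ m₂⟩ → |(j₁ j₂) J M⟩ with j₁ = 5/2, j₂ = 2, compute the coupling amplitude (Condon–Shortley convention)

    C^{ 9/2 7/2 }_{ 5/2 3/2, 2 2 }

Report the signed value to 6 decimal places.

+√(5/9) = +0.745356

j₁+j₂−J=0  J+j₁−j₂=5  J−j₁+j₂=4  j₁+j₂+J+1=10
(j₁±m₁, j₂±m₂, J±M) = (4,1,4,0,8,1)
P² = 184320
sum k=0..0:
  [0] +1/576 = 1/576
S = 1/576
C² = P²·S² = 5/9 ; C = +0.745356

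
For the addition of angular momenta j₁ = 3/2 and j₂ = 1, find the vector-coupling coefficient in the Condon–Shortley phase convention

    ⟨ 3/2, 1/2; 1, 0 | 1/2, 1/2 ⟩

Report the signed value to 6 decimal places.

−√(1/3) = -0.577350

j₁+j₂−J=2  J+j₁−j₂=1  J−j₁+j₂=0  j₁+j₂+J+1=4
(j₁±m₁, j₂±m₂, J±M) = (2,1,1,1,1,0)
P² = 1/3
sum k=1..1:
  [1] −1/1 = -1
S = -1
C² = P²·S² = 1/3 ; C = -0.577350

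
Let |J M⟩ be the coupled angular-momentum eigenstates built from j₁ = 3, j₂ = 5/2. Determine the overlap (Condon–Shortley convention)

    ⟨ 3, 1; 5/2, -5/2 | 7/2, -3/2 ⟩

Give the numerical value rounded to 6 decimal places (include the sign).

j₁+j₂−J=2  J+j₁−j₂=4  J−j₁+j₂=3  j₁+j₂+J+1=10
(j₁±m₁, j₂±m₂, J±M) = (4,2,0,5,2,5)
P² = 6144/7
sum k=0..0:
  [0] +1/48 = 1/48
S = 1/48
C² = P²·S² = 8/21 ; C = +0.617213

+0.617213  (= +√(8/21))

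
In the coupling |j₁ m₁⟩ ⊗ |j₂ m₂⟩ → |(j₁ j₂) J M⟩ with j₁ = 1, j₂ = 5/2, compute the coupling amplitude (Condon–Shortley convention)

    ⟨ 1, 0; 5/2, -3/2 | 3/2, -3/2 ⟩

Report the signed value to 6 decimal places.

−√(4/15) ≈ -0.516398

√[4·2!0!3!/6! · 1!1!1!4!0!3!] = √(48/5)
  +(−1)^1/∏(1,1,0,0,0,3)! = -1/6  (running -1/6)
⟨..|..⟩ = √(48/5)·(-1/6) = -0.516398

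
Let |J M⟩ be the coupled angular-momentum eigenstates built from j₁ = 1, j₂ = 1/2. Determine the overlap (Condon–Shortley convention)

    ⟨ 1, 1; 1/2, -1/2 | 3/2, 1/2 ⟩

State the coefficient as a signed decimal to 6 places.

√[4·0!2!1!/4! · 2!0!0!1!2!1!] = √(4/3)
  +(−1)^0/∏(0,0,0,0,2,1)! = 1/2  (running 1/2)
⟨..|..⟩ = √(4/3)·(1/2) = +0.577350

+0.577350  (= +√(1/3))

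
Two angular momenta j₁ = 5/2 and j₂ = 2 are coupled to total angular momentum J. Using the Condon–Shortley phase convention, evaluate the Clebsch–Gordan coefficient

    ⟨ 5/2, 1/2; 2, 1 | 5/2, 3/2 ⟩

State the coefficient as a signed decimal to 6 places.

-0.414039  (= −√(6/35))

√[6·2!3!2!/8! · 3!2!3!1!4!1!] = √(216/35)
  +(−1)^1/∏(1,1,1,2,2,0)! = -1/4  (running -1/4)
  +(−1)^2/∏(2,0,0,1,3,1)! = 1/12  (running -1/6)
⟨..|..⟩ = √(216/35)·(-1/6) = -0.414039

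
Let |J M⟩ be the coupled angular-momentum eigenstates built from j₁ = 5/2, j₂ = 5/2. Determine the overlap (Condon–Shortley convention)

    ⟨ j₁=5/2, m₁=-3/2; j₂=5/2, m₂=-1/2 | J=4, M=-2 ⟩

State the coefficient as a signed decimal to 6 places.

-0.422577

triangle: 1!*4!*4!/10! = 576/3628800
(j±m)!: 1!*4!*2!*3!*2!*6! = 414720
prefactor² = (2J+1)*Δ*N² = 20736/35
  k=0: +1/(0!*1!*4!*2!*0!*2!) = 1/96
  k=1: −1/(1!*0!*3!*1!*1!*3!) = -1/36
Σ = -5/288  ⇒  CG² = 20736/35*(-5/288)² = 5/28
CG = −√(5/28) = -0.422577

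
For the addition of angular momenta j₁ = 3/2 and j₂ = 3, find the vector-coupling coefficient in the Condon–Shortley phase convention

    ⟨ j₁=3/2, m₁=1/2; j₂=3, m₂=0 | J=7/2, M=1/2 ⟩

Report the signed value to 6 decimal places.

triangle: 1!·2!·5!/9! = 240/362880
(j±m)!: 2!·1!·3!·3!·4!·3! = 10368
prefactor² = (2J+1)·Δ·N² = 384/7
  k=0: +1/(0!·1!·1!·3!·1!·2!) = 1/12
  k=1: −1/(1!·0!·0!·2!·2!·3!) = -1/24
Σ = 1/24  ⇒  CG² = 384/7·1/24² = 2/21
CG = +√(2/21) = +0.308607

+√(2/21) = +0.308607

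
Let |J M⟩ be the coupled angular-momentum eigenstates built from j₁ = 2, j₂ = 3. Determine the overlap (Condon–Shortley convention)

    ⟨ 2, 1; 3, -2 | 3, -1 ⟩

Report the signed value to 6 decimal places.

+√(1/4) = +0.500000

√[7·2!2!4!/9! · 3!1!1!5!2!4!] = √(64)
  +(−1)^0/∏(0,2,1,1,1,3)! = 1/12  (running 1/12)
  +(−1)^1/∏(1,1,0,0,2,4)! = -1/48  (running 1/16)
⟨..|..⟩ = √(64)·(1/16) = +0.500000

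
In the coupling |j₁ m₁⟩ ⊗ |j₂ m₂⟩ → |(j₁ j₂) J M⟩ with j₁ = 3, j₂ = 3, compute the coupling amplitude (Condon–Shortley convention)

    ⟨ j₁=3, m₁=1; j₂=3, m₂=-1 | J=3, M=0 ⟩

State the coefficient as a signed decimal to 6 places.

√[7·3!3!3!/10! · 4!2!2!4!3!3!] = √(864/25)
  +(−1)^0/∏(0,3,2,2,1,1)! = 1/24  (running 1/24)
  +(−1)^1/∏(1,2,1,1,2,2)! = -1/8  (running -1/12)
  +(−1)^2/∏(2,1,0,0,3,3)! = 1/72  (running -5/72)
⟨..|..⟩ = √(864/25)·(-5/72) = -0.408248

−√(1/6) = -0.408248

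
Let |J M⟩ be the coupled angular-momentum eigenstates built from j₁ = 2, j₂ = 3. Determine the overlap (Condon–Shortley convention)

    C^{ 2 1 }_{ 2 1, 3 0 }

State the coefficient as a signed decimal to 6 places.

-0.534522  (= −√(2/7))

j₁+j₂−J=3  J+j₁−j₂=1  J−j₁+j₂=3  j₁+j₂+J+1=8
(j₁±m₁, j₂±m₂, J±M) = (3,1,3,3,3,1)
P² = 81/14
sum k=0..1:
  [0] +1/36 = 1/36
  [1] −1/4 = -1/4
S = -2/9
C² = P²·S² = 2/7 ; C = -0.534522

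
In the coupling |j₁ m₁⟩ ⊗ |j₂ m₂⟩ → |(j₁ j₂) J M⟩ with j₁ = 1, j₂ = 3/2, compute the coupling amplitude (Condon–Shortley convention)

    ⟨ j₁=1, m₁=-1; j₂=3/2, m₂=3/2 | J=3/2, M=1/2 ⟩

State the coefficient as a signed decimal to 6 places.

−√(2/5) ≈ -0.632456

triangle: 1!·1!·2!/5! = 2/120
(j±m)!: 0!·2!·3!·0!·2!·1! = 24
prefactor² = (2J+1)·Δ·N² = 8/5
  k=1: −1/(1!·0!·1!·2!·0!·0!) = -1/2
Σ = -1/2  ⇒  CG² = 8/5·(-1/2)² = 2/5
CG = −√(2/5) = -0.632456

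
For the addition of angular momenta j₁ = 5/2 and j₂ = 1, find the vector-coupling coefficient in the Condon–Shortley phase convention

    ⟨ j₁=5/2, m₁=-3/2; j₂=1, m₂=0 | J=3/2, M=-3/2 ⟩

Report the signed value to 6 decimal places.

triangle: 2!*3!*0!/6! = 12/720
(j±m)!: 1!*4!*1!*1!*0!*3! = 144
prefactor² = (2J+1)*Δ*N² = 48/5
  k=1: −1/(1!*1!*3!*0!*0!*0!) = -1/6
Σ = -1/6  ⇒  CG² = 48/5*(-1/6)² = 4/15
CG = −√(4/15) = -0.516398

−√(4/15) = -0.516398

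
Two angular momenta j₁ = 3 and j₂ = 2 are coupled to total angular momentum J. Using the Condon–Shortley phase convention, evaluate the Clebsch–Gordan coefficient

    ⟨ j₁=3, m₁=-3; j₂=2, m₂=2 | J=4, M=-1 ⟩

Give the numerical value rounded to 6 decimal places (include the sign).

-0.207020

√[9·1!5!3!/10! · 0!6!4!0!3!5!] = √(155520/7)
  +(−1)^1/∏(1,0,5,3,0,0)! = -1/720  (running -1/720)
⟨..|..⟩ = √(155520/7)·(-1/720) = -0.207020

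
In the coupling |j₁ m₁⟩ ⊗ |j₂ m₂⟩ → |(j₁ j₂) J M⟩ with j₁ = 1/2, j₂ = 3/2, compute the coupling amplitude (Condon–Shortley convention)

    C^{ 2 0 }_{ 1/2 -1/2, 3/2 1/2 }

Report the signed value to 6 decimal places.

j₁+j₂−J=0  J+j₁−j₂=1  J−j₁+j₂=3  j₁+j₂+J+1=5
(j₁±m₁, j₂±m₂, J±M) = (0,1,2,1,2,2)
P² = 2
sum k=0..0:
  [0] +1/2 = 1/2
S = 1/2
C² = P²·S² = 1/2 ; C = +0.707107

+√(1/2) = +0.707107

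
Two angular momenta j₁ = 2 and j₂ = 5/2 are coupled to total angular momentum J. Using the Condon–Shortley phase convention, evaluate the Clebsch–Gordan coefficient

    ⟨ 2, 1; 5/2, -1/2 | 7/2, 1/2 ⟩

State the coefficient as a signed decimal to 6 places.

j₁+j₂−J=1  J+j₁−j₂=3  J−j₁+j₂=4  j₁+j₂+J+1=9
(j₁±m₁, j₂±m₂, J±M) = (3,1,2,3,4,3)
P² = 1152/35
sum k=0..1:
  [0] +1/8 = 1/8
  [1] −1/36 = -1/36
S = 7/72
C² = P²·S² = 14/45 ; C = +0.557773

+0.557773  (= +√(14/45))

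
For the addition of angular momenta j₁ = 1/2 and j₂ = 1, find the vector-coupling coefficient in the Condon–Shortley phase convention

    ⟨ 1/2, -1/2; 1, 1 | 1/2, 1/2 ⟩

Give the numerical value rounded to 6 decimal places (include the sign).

triangle: 1!*0!*1!/3! = 1/6
(j±m)!: 0!*1!*2!*0!*1!*0! = 2
prefactor² = (2J+1)*Δ*N² = 2/3
  k=1: −1/(1!*0!*0!*1!*0!*0!) = -1
Σ = -1  ⇒  CG² = 2/3*(-1)² = 2/3
CG = −√(2/3) = -0.816497

−√(2/3) = -0.816497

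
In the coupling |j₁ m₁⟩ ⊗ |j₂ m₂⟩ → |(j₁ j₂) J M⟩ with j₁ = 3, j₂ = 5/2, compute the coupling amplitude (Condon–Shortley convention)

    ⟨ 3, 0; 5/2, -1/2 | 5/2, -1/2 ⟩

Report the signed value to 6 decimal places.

triangle: 3!·3!·2!/9! = 72/362880
(j±m)!: 3!·3!·2!·3!·2!·3! = 5184
prefactor² = (2J+1)·Δ·N² = 216/35
  k=0: +1/(0!·3!·3!·2!·0!·0!) = 1/72
  k=1: −1/(1!·2!·2!·1!·1!·1!) = -1/4
  k=2: +1/(2!·1!·1!·0!·2!·2!) = 1/8
Σ = -1/9  ⇒  CG² = 216/35·(-1/9)² = 8/105
CG = −√(8/105) = -0.276026

-0.276026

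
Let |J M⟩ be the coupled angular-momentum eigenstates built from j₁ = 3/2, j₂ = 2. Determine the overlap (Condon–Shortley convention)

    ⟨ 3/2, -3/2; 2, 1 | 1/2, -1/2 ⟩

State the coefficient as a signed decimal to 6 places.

triangle: 3!*0!*1!/5! = 6/120
(j±m)!: 0!*3!*3!*1!*0!*1! = 36
prefactor² = (2J+1)*Δ*N² = 18/5
  k=3: −1/(3!*0!*0!*0!*0!*1!) = -1/6
Σ = -1/6  ⇒  CG² = 18/5*(-1/6)² = 1/10
CG = −√(1/10) = -0.316228

−√(1/10) ≈ -0.316228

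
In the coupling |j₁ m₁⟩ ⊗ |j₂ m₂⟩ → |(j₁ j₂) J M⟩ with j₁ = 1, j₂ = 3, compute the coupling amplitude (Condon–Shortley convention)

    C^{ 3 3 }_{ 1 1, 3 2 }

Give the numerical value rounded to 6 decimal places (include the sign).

j₁+j₂−J=1  J+j₁−j₂=1  J−j₁+j₂=5  j₁+j₂+J+1=8
(j₁±m₁, j₂±m₂, J±M) = (2,0,5,1,6,0)
P² = 3600
sum k=0..0:
  [0] +1/120 = 1/120
S = 1/120
C² = P²·S² = 1/4 ; C = +0.500000

+0.500000  (= +√(1/4))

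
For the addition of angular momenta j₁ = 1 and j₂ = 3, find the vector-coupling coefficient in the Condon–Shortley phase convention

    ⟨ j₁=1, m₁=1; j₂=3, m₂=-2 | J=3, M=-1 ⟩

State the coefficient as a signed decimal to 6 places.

+√(5/12) ≈ +0.645497

triangle: 1!·1!·5!/8! = 120/40320
(j±m)!: 2!·0!·1!·5!·2!·4! = 11520
prefactor² = (2J+1)·Δ·N² = 240
  k=0: +1/(0!·1!·0!·1!·1!·4!) = 1/24
Σ = 1/24  ⇒  CG² = 240·1/24² = 5/12
CG = +√(5/12) = +0.645497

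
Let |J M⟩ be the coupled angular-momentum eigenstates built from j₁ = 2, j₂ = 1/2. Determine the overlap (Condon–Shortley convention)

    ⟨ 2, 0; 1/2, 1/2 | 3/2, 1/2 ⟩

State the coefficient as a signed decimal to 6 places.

√[4·1!3!0!/5! · 2!2!1!0!2!1!] = √(8/5)
  +(−1)^1/∏(1,0,1,0,2,0)! = -1/2  (running -1/2)
⟨..|..⟩ = √(8/5)·(-1/2) = -0.632456

−√(2/5) ≈ -0.632456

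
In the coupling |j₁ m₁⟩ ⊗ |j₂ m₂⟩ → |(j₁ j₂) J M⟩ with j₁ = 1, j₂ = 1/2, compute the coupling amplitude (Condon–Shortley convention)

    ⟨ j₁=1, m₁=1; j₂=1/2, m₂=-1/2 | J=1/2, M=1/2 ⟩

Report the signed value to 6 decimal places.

+√(2/3) = +0.816497

j₁+j₂−J=1  J+j₁−j₂=1  J−j₁+j₂=0  j₁+j₂+J+1=3
(j₁±m₁, j₂±m₂, J±M) = (2,0,0,1,1,0)
P² = 2/3
sum k=0..0:
  [0] +1/1 = 1
S = 1
C² = P²·S² = 2/3 ; C = +0.816497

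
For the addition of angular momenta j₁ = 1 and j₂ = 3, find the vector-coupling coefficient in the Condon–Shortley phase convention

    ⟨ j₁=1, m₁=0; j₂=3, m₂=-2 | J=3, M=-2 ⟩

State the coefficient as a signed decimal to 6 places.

j₁+j₂−J=1  J+j₁−j₂=1  J−j₁+j₂=5  j₁+j₂+J+1=8
(j₁±m₁, j₂±m₂, J±M) = (1,1,1,5,1,5)
P² = 300
sum k=0..1:
  [0] +1/24 = 1/24
  [1] −1/120 = -1/120
S = 1/30
C² = P²·S² = 1/3 ; C = +0.577350

+0.577350  (= +√(1/3))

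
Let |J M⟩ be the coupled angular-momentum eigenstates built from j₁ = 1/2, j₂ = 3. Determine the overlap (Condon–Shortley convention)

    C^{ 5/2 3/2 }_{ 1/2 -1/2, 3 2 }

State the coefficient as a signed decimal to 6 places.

triangle: 1!×0!×5!/7! = 120/5040
(j±m)!: 0!×1!×5!×1!×4!×1! = 2880
prefactor² = (2J+1)×Δ×N² = 2880/7
  k=1: −1/(1!×0!×0!×4!×0!×1!) = -1/24
Σ = -1/24  ⇒  CG² = 2880/7×(-1/24)² = 5/7
CG = −√(5/7) = -0.845154

−√(5/7) ≈ -0.845154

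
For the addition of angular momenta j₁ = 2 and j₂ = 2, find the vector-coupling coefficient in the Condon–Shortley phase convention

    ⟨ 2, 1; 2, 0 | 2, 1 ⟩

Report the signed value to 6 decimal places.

-0.267261  (= −√(1/14))

j₁+j₂−J=2  J+j₁−j₂=2  J−j₁+j₂=2  j₁+j₂+J+1=7
(j₁±m₁, j₂±m₂, J±M) = (3,1,2,2,3,1)
P² = 8/7
sum k=0..1:
  [0] +1/4 = 1/4
  [1] −1/2 = -1/2
S = -1/4
C² = P²·S² = 1/14 ; C = -0.267261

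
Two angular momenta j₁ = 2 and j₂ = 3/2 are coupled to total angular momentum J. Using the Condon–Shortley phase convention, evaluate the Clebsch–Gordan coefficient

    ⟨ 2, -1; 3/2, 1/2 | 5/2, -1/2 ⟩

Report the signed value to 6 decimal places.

√[6·1!3!2!/7! · 1!3!2!1!2!3!] = √(72/35)
  +(−1)^0/∏(0,1,3,2,0,0)! = 1/12  (running 1/12)
  +(−1)^1/∏(1,0,2,1,1,1)! = -1/2  (running -5/12)
⟨..|..⟩ = √(72/35)·(-5/12) = -0.597614

−√(5/14) ≈ -0.597614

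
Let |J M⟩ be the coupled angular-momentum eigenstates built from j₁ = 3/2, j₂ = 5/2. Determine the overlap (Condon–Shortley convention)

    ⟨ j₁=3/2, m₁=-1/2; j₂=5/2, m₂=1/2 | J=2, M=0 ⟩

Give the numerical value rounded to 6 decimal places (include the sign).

-0.267261

triangle: 2!*1!*3!/7! = 12/5040
(j±m)!: 1!*2!*3!*2!*2!*2! = 96
prefactor² = (2J+1)*Δ*N² = 8/7
  k=1: −1/(1!*1!*1!*2!*0!*1!) = -1/2
  k=2: +1/(2!*0!*0!*1!*1!*2!) = 1/4
Σ = -1/4  ⇒  CG² = 8/7*(-1/4)² = 1/14
CG = −√(1/14) = -0.267261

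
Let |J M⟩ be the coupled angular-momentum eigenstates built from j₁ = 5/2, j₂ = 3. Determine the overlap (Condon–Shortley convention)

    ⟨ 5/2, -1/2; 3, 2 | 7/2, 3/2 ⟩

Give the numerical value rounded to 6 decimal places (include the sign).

+√(2/21) = +0.308607

triangle: 2!*3!*4!/10! = 288/3628800
(j±m)!: 2!*3!*5!*1!*5!*2! = 345600
prefactor² = (2J+1)*Δ*N² = 1536/7
  k=1: −1/(1!*1!*2!*4!*1!*0!) = -1/48
  k=2: +1/(2!*0!*1!*3!*2!*1!) = 1/24
Σ = 1/48  ⇒  CG² = 1536/7*1/48² = 2/21
CG = +√(2/21) = +0.308607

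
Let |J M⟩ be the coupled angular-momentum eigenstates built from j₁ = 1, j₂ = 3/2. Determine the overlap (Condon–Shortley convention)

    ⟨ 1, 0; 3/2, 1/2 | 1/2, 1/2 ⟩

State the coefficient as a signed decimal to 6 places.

j₁+j₂−J=2  J+j₁−j₂=0  J−j₁+j₂=1  j₁+j₂+J+1=4
(j₁±m₁, j₂±m₂, J±M) = (1,1,2,1,1,0)
P² = 1/3
sum k=1..1:
  [1] −1/1 = -1
S = -1
C² = P²·S² = 1/3 ; C = -0.577350

-0.577350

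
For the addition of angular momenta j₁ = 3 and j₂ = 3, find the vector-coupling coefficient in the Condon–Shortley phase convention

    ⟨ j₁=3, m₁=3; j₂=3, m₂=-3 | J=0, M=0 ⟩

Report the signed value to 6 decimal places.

j₁+j₂−J=6  J+j₁−j₂=0  J−j₁+j₂=0  j₁+j₂+J+1=7
(j₁±m₁, j₂±m₂, J±M) = (6,0,0,6,0,0)
P² = 518400/7
sum k=0..0:
  [0] +1/720 = 1/720
S = 1/720
C² = P²·S² = 1/7 ; C = +0.377964

+√(1/7) = +0.377964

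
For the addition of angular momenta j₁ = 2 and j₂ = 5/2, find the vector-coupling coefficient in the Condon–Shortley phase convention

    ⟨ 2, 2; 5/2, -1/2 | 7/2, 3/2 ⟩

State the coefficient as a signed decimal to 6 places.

+√(8/21) = +0.617213

√[8·1!3!4!/9! · 4!0!2!3!5!2!] = √(1536/7)
  +(−1)^0/∏(0,1,0,2,3,2)! = 1/24  (running 1/24)
⟨..|..⟩ = √(1536/7)·(1/24) = +0.617213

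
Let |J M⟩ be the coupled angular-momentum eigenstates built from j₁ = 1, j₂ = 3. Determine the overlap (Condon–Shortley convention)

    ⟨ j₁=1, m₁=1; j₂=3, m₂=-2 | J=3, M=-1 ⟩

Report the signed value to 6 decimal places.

j₁+j₂−J=1  J+j₁−j₂=1  J−j₁+j₂=5  j₁+j₂+J+1=8
(j₁±m₁, j₂±m₂, J±M) = (2,0,1,5,2,4)
P² = 240
sum k=0..0:
  [0] +1/24 = 1/24
S = 1/24
C² = P²·S² = 5/12 ; C = +0.645497

+0.645497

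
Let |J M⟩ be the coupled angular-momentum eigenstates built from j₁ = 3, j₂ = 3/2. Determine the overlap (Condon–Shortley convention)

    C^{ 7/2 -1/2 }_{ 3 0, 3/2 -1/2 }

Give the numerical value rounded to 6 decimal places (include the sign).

+0.308607  (= +√(2/21))

triangle: 1!·5!·2!/9! = 240/362880
(j±m)!: 3!·3!·1!·2!·3!·4! = 10368
prefactor² = (2J+1)·Δ·N² = 384/7
  k=0: +1/(0!·1!·3!·1!·2!·1!) = 1/12
  k=1: −1/(1!·0!·2!·0!·3!·2!) = -1/24
Σ = 1/24  ⇒  CG² = 384/7·1/24² = 2/21
CG = +√(2/21) = +0.308607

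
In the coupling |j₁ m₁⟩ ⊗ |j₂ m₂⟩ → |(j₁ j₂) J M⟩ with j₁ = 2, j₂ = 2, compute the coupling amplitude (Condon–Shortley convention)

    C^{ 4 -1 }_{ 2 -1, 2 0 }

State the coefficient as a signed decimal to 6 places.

+0.654654

j₁+j₂−J=0  J+j₁−j₂=4  J−j₁+j₂=4  j₁+j₂+J+1=9
(j₁±m₁, j₂±m₂, J±M) = (1,3,2,2,3,5)
P² = 1728/7
sum k=0..0:
  [0] +1/24 = 1/24
S = 1/24
C² = P²·S² = 3/7 ; C = +0.654654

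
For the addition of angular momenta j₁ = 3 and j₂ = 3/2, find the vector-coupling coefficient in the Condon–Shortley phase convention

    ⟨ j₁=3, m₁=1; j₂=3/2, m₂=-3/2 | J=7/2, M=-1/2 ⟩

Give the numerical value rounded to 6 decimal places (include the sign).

triangle: 1!·5!·2!/9! = 240/362880
(j±m)!: 4!·2!·0!·3!·3!·4! = 41472
prefactor² = (2J+1)·Δ·N² = 1536/7
  k=0: +1/(0!·1!·2!·0!·3!·2!) = 1/24
Σ = 1/24  ⇒  CG² = 1536/7·1/24² = 8/21
CG = +√(8/21) = +0.617213

+√(8/21) = +0.617213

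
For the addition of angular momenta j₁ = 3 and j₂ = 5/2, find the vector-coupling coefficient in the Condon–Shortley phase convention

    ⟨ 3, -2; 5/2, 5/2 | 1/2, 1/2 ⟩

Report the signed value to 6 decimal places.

triangle: 5!×1!×0!/7! = 120/5040
(j±m)!: 1!×5!×5!×0!×1!×0! = 14400
prefactor² = (2J+1)×Δ×N² = 4800/7
  k=5: −1/(5!×0!×0!×0!×1!×0!) = -1/120
Σ = -1/120  ⇒  CG² = 4800/7×(-1/120)² = 1/21
CG = −√(1/21) = -0.218218

-0.218218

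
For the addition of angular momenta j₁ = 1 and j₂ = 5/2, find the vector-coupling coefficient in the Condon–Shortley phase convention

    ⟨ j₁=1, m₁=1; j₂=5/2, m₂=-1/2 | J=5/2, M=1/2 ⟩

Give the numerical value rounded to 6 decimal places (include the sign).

+√(18/35) = +0.717137

√[6·1!1!4!/7! · 2!0!2!3!3!2!] = √(288/35)
  +(−1)^0/∏(0,1,0,2,1,2)! = 1/4  (running 1/4)
⟨..|..⟩ = √(288/35)·(1/4) = +0.717137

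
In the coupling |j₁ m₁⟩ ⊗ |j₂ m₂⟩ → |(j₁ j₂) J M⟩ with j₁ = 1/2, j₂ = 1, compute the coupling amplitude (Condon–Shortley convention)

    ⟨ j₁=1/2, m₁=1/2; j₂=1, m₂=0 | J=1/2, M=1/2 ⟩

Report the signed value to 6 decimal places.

triangle: 1!×0!×1!/3! = 1/6
(j±m)!: 1!×0!×1!×1!×1!×0! = 1
prefactor² = (2J+1)×Δ×N² = 1/3
  k=0: +1/(0!×1!×0!×1!×0!×0!) = 1
Σ = 1  ⇒  CG² = 1/3×1² = 1/3
CG = +√(1/3) = +0.577350

+√(1/3) = +0.577350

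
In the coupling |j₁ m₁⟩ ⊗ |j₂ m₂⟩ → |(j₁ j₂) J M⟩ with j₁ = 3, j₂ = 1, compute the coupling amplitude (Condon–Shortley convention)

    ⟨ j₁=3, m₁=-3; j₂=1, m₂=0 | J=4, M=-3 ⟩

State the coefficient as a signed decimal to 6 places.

j₁+j₂−J=0  J+j₁−j₂=6  J−j₁+j₂=2  j₁+j₂+J+1=9
(j₁±m₁, j₂±m₂, J±M) = (0,6,1,1,1,7)
P² = 129600
sum k=0..0:
  [0] +1/720 = 1/720
S = 1/720
C² = P²·S² = 1/4 ; C = +0.500000

+0.500000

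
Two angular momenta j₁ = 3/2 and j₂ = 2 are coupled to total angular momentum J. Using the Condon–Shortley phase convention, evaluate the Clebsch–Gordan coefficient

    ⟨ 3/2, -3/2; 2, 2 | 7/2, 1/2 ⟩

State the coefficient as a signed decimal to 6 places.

triangle: 0!*3!*4!/8! = 144/40320
(j±m)!: 0!*3!*4!*0!*4!*3! = 20736
prefactor² = (2J+1)*Δ*N² = 20736/35
  k=0: +1/(0!*0!*3!*4!*0!*0!) = 1/144
Σ = 1/144  ⇒  CG² = 20736/35*1/144² = 1/35
CG = +√(1/35) = +0.169031

+0.169031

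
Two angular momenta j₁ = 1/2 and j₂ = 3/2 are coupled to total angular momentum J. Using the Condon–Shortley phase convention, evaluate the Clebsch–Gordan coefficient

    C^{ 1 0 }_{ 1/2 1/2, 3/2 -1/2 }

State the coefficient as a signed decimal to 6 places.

+√(1/2) ≈ +0.707107

j₁+j₂−J=1  J+j₁−j₂=0  J−j₁+j₂=2  j₁+j₂+J+1=4
(j₁±m₁, j₂±m₂, J±M) = (1,0,1,2,1,1)
P² = 1/2
sum k=0..0:
  [0] +1/1 = 1
S = 1
C² = P²·S² = 1/2 ; C = +0.707107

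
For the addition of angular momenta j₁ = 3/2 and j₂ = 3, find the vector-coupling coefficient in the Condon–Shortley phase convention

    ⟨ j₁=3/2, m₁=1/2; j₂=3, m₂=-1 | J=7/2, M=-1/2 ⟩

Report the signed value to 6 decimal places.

√[8·1!2!5!/9! · 2!1!2!4!3!4!] = √(512/7)
  +(−1)^0/∏(0,1,1,2,1,3)! = 1/12  (running 1/12)
  +(−1)^1/∏(1,0,0,1,2,4)! = -1/48  (running 1/16)
⟨..|..⟩ = √(512/7)·(1/16) = +0.534522

+0.534522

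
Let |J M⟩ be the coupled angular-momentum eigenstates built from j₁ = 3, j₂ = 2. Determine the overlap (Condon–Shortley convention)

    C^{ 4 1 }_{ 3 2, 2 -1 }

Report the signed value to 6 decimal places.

triangle: 1!·5!·3!/10! = 720/3628800
(j±m)!: 5!·1!·1!·3!·5!·3! = 518400
prefactor² = (2J+1)·Δ·N² = 6480/7
  k=0: +1/(0!·1!·1!·1!·4!·2!) = 1/48
  k=1: −1/(1!·0!·0!·0!·5!·3!) = -1/720
Σ = 7/360  ⇒  CG² = 6480/7·7/360² = 7/20
CG = +√(7/20) = +0.591608

+√(7/20) ≈ +0.591608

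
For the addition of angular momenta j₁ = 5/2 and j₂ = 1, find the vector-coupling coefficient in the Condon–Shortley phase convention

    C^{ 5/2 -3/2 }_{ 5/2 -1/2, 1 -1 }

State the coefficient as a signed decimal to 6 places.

+0.676123

√[6·1!4!1!/7! · 2!3!0!2!1!4!] = √(576/35)
  +(−1)^0/∏(0,1,3,0,1,1)! = 1/6  (running 1/6)
⟨..|..⟩ = √(576/35)·(1/6) = +0.676123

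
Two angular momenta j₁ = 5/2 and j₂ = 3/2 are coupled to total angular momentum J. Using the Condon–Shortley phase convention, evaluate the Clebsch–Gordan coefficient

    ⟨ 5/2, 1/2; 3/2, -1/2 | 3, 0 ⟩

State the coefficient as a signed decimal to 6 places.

√[7·1!4!2!/8! · 3!2!1!2!3!3!] = √(36/5)
  +(−1)^0/∏(0,1,2,1,2,1)! = 1/4  (running 1/4)
  +(−1)^1/∏(1,0,1,0,3,2)! = -1/12  (running 1/6)
⟨..|..⟩ = √(36/5)·(1/6) = +0.447214

+√(1/5) = +0.447214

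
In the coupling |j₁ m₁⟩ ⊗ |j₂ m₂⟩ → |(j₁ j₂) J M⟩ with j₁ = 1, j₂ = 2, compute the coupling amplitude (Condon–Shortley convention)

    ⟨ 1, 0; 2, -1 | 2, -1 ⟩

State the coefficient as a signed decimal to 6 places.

j₁+j₂−J=1  J+j₁−j₂=1  J−j₁+j₂=3  j₁+j₂+J+1=6
(j₁±m₁, j₂±m₂, J±M) = (1,1,1,3,1,3)
P² = 3/2
sum k=0..1:
  [0] +1/2 = 1/2
  [1] −1/6 = -1/6
S = 1/3
C² = P²·S² = 1/6 ; C = +0.408248

+0.408248  (= +√(1/6))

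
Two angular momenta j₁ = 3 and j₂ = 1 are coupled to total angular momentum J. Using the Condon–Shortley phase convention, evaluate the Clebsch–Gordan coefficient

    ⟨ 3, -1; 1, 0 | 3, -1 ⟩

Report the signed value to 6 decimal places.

-0.288675  (= −√(1/12))

√[7·1!5!1!/8! · 2!4!1!1!2!4!] = √(48)
  +(−1)^0/∏(0,1,4,1,1,0)! = 1/24  (running 1/24)
  +(−1)^1/∏(1,0,3,0,2,1)! = -1/12  (running -1/24)
⟨..|..⟩ = √(48)·(-1/24) = -0.288675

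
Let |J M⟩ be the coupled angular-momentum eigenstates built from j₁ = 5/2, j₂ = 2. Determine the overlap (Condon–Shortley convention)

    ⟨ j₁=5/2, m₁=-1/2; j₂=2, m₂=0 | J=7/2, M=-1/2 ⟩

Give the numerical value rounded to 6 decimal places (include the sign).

−√(4/105) = -0.195180

j₁+j₂−J=1  J+j₁−j₂=4  J−j₁+j₂=3  j₁+j₂+J+1=9
(j₁±m₁, j₂±m₂, J±M) = (2,3,2,2,3,4)
P² = 768/35
sum k=0..1:
  [0] +1/12 = 1/12
  [1] −1/8 = -1/8
S = -1/24
C² = P²·S² = 4/105 ; C = -0.195180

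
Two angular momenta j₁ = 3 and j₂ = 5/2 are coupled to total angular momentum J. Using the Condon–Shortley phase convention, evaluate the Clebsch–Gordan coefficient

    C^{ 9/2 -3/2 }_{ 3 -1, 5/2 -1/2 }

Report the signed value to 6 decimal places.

-0.147122

triangle: 1!·5!·4!/11! = 2880/39916800
(j±m)!: 2!·4!·2!·3!·3!·6! = 2488320
prefactor² = (2J+1)·Δ·N² = 138240/77
  k=0: +1/(0!·1!·4!·2!·1!·2!) = 1/96
  k=1: −1/(1!·0!·3!·1!·2!·3!) = -1/72
Σ = -1/288  ⇒  CG² = 138240/77·(-1/288)² = 5/231
CG = −√(5/231) = -0.147122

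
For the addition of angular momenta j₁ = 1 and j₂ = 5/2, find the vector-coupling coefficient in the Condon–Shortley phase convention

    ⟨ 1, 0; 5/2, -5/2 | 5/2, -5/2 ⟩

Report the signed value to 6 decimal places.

j₁+j₂−J=1  J+j₁−j₂=1  J−j₁+j₂=4  j₁+j₂+J+1=7
(j₁±m₁, j₂±m₂, J±M) = (1,1,0,5,0,5)
P² = 2880/7
sum k=0..0:
  [0] +1/24 = 1/24
S = 1/24
C² = P²·S² = 5/7 ; C = +0.845154

+√(5/7) ≈ +0.845154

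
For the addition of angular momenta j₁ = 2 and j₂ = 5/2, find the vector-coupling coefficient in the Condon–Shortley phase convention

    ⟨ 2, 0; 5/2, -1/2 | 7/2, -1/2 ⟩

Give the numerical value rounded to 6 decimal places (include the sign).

+0.195180

j₁+j₂−J=1  J+j₁−j₂=3  J−j₁+j₂=4  j₁+j₂+J+1=9
(j₁±m₁, j₂±m₂, J±M) = (2,2,2,3,3,4)
P² = 768/35
sum k=0..1:
  [0] +1/8 = 1/8
  [1] −1/12 = -1/12
S = 1/24
C² = P²·S² = 4/105 ; C = +0.195180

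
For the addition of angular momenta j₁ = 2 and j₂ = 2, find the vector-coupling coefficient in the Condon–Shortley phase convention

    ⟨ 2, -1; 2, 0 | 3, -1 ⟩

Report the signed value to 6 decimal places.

triangle: 1!×3!×3!/8! = 36/40320
(j±m)!: 1!×3!×2!×2!×2!×4! = 1152
prefactor² = (2J+1)×Δ×N² = 36/5
  k=0: +1/(0!×1!×3!×2!×0!×1!) = 1/12
  k=1: −1/(1!×0!×2!×1!×1!×2!) = -1/4
Σ = -1/6  ⇒  CG² = 36/5×(-1/6)² = 1/5
CG = −√(1/5) = -0.447214

−√(1/5) = -0.447214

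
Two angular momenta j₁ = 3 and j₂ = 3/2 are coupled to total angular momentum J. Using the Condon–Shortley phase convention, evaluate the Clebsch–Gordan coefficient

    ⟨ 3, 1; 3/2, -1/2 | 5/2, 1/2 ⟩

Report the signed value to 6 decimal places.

√[6·2!4!1!/8! · 4!2!1!2!3!2!] = √(288/35)
  +(−1)^0/∏(0,2,2,1,2,0)! = 1/8  (running 1/8)
  +(−1)^1/∏(1,1,1,0,3,1)! = -1/6  (running -1/24)
⟨..|..⟩ = √(288/35)·(-1/24) = -0.119523

−√(1/70) = -0.119523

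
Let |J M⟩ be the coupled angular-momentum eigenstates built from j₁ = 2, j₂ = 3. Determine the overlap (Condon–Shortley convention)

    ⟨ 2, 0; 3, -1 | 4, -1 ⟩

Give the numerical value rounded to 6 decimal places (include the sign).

+0.327327  (= +√(3/28))

j₁+j₂−J=1  J+j₁−j₂=3  J−j₁+j₂=5  j₁+j₂+J+1=10
(j₁±m₁, j₂±m₂, J±M) = (2,2,2,4,3,5)
P² = 1728/7
sum k=0..1:
  [0] +1/24 = 1/24
  [1] −1/48 = -1/48
S = 1/48
C² = P²·S² = 3/28 ; C = +0.327327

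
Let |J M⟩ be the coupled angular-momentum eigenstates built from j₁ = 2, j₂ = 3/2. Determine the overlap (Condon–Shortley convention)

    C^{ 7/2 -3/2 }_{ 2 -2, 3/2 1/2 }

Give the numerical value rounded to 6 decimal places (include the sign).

√[8·0!4!3!/8! · 0!4!2!1!2!5!] = √(2304/7)
  +(−1)^0/∏(0,0,4,2,0,1)! = 1/48  (running 1/48)
⟨..|..⟩ = √(2304/7)·(1/48) = +0.377964

+0.377964  (= +√(1/7))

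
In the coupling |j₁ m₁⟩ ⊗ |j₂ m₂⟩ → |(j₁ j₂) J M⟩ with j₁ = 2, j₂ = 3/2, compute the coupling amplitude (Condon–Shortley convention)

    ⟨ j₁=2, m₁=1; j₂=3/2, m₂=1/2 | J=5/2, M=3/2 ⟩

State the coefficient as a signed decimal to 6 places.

√[6·1!3!2!/7! · 3!1!2!1!4!1!] = √(144/35)
  +(−1)^0/∏(0,1,1,2,2,0)! = 1/4  (running 1/4)
  +(−1)^1/∏(1,0,0,1,3,1)! = -1/6  (running 1/12)
⟨..|..⟩ = √(144/35)·(1/12) = +0.169031

+√(1/35) = +0.169031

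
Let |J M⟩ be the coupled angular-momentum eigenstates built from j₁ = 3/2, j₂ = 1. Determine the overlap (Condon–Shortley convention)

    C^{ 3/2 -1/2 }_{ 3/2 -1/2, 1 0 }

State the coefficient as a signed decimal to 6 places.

j₁+j₂−J=1  J+j₁−j₂=2  J−j₁+j₂=1  j₁+j₂+J+1=5
(j₁±m₁, j₂±m₂, J±M) = (1,2,1,1,1,2)
P² = 4/15
sum k=0..1:
  [0] +1/2 = 1/2
  [1] −1/1 = -1
S = -1/2
C² = P²·S² = 1/15 ; C = -0.258199

−√(1/15) ≈ -0.258199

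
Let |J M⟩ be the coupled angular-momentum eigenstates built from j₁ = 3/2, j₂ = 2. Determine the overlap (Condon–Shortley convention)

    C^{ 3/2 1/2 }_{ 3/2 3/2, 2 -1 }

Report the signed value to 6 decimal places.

j₁+j₂−J=2  J+j₁−j₂=1  J−j₁+j₂=2  j₁+j₂+J+1=6
(j₁±m₁, j₂±m₂, J±M) = (3,0,1,3,2,1)
P² = 8/5
sum k=0..0:
  [0] +1/2 = 1/2
S = 1/2
C² = P²·S² = 2/5 ; C = +0.632456

+0.632456  (= +√(2/5))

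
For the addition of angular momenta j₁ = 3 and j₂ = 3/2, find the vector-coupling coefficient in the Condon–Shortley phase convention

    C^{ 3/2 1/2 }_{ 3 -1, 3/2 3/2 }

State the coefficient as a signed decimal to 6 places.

−√(4/35) = -0.338062

√[4·3!3!0!/7! · 2!4!3!0!2!1!] = √(576/35)
  +(−1)^3/∏(3,0,1,0,2,0)! = -1/12  (running -1/12)
⟨..|..⟩ = √(576/35)·(-1/12) = -0.338062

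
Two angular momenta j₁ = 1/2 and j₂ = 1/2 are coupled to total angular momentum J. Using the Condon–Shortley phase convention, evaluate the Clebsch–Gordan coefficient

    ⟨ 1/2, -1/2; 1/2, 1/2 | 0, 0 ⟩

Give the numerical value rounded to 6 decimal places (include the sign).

triangle: 1!*0!*0!/2! = 1/2
(j±m)!: 0!*1!*1!*0!*0!*0! = 1
prefactor² = (2J+1)*Δ*N² = 1/2
  k=1: −1/(1!*0!*0!*0!*0!*0!) = -1
Σ = -1  ⇒  CG² = 1/2*(-1)² = 1/2
CG = −√(1/2) = -0.707107

−√(1/2) ≈ -0.707107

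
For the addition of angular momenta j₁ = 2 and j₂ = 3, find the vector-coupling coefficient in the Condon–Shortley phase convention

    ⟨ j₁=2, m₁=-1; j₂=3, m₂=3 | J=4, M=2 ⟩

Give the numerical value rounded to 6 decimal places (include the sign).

triangle: 1!·3!·5!/10! = 720/3628800
(j±m)!: 1!·3!·6!·0!·6!·2! = 6220800
prefactor² = (2J+1)·Δ·N² = 77760/7
  k=1: −1/(1!·0!·2!·5!·1!·0!) = -1/240
Σ = -1/240  ⇒  CG² = 77760/7·(-1/240)² = 27/140
CG = −√(27/140) = -0.439155

-0.439155  (= −√(27/140))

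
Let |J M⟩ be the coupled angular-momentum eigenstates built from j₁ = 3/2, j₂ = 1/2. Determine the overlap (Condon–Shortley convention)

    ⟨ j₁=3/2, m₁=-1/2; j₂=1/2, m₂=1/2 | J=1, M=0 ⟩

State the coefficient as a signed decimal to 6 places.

-0.707107

triangle: 1!×2!×0!/4! = 2/24
(j±m)!: 1!×2!×1!×0!×1!×1! = 2
prefactor² = (2J+1)×Δ×N² = 1/2
  k=1: −1/(1!×0!×1!×0!×1!×0!) = -1
Σ = -1  ⇒  CG² = 1/2×(-1)² = 1/2
CG = −√(1/2) = -0.707107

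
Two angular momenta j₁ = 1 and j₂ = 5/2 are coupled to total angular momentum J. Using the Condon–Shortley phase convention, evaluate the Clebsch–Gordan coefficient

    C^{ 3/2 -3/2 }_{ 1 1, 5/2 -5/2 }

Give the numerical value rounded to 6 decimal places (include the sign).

+0.816497  (= +√(2/3))

triangle: 2!×0!×3!/6! = 12/720
(j±m)!: 2!×0!×0!×5!×0!×3! = 1440
prefactor² = (2J+1)×Δ×N² = 96
  k=0: +1/(0!×2!×0!×0!×0!×3!) = 1/12
Σ = 1/12  ⇒  CG² = 96×1/12² = 2/3
CG = +√(2/3) = +0.816497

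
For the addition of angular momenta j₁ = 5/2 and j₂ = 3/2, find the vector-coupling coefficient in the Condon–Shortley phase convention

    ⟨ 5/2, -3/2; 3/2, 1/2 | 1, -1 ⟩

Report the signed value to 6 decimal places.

+0.547723  (= +√(3/10))

√[3·3!2!0!/6! · 1!4!2!1!0!2!] = √(24/5)
  +(−1)^2/∏(2,1,2,0,0,0)! = 1/4  (running 1/4)
⟨..|..⟩ = √(24/5)·(1/4) = +0.547723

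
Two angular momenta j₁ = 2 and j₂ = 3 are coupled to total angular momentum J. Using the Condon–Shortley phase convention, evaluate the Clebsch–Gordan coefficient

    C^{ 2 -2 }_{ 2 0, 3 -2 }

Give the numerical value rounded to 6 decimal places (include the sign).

−√(5/14) ≈ -0.597614

√[5·3!1!3!/8! · 2!2!1!5!0!4!] = √(360/7)
  +(−1)^1/∏(1,2,1,0,0,3)! = -1/12  (running -1/12)
⟨..|..⟩ = √(360/7)·(-1/12) = -0.597614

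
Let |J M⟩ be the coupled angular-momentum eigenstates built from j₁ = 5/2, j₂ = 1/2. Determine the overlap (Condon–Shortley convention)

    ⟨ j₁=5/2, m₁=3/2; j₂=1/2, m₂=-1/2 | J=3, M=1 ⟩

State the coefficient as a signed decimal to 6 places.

+0.577350  (= +√(1/3))

j₁+j₂−J=0  J+j₁−j₂=5  J−j₁+j₂=1  j₁+j₂+J+1=7
(j₁±m₁, j₂±m₂, J±M) = (4,1,0,1,4,2)
P² = 192
sum k=0..0:
  [0] +1/24 = 1/24
S = 1/24
C² = P²·S² = 1/3 ; C = +0.577350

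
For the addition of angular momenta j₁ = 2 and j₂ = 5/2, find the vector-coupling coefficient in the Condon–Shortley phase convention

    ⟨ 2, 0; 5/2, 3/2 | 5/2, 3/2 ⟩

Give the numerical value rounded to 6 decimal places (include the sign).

-0.119523

√[6·2!2!3!/8! · 2!2!4!1!4!1!] = √(288/35)
  +(−1)^1/∏(1,1,1,3,1,0)! = -1/6  (running -1/6)
  +(−1)^2/∏(2,0,0,2,2,1)! = 1/8  (running -1/24)
⟨..|..⟩ = √(288/35)·(-1/24) = -0.119523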